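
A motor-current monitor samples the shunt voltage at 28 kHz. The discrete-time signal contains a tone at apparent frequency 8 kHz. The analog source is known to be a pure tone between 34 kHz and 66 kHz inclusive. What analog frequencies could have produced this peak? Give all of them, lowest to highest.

36 kHz, 48 kHz, 64 kHz

Frequencies that alias to 8 kHz are k·fs ± 8 kHz for integer k ≥ 0.
k=0: 8 kHz.
k=1: 20 kHz, 36 kHz.
k=2: 48 kHz, 64 kHz.
k=3: 76 kHz, 92 kHz.
Within [34 kHz, 66 kHz]: 36 kHz, 48 kHz, 64 kHz.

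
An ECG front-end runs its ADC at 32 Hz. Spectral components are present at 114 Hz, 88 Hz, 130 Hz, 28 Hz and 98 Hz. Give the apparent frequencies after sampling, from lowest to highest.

2 Hz, 4 Hz, 8 Hz, 14 Hz

fs/2 = 16 Hz.
114 Hz mod fs = 18 Hz.
18 Hz > fs/2 = 16 Hz, folds to fs − 18 Hz = 14 Hz.
88 Hz mod fs = 24 Hz.
24 Hz > fs/2 = 16 Hz, folds to fs − 24 Hz = 8 Hz.
130 Hz mod fs = 2 Hz.
2 Hz ≤ fs/2 = 16 Hz, appears at 2 Hz.
28 Hz > fs/2 = 16 Hz, folds to fs − 28 Hz = 4 Hz.
98 Hz mod fs = 2 Hz.
2 Hz ≤ fs/2 = 16 Hz, appears at 2 Hz.
Distinct values: {2 Hz, 4 Hz, 8 Hz, 14 Hz}.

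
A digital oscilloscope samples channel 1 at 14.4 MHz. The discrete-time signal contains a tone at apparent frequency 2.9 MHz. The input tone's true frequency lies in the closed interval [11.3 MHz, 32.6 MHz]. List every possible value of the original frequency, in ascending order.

11.5 MHz, 17.3 MHz, 25.9 MHz, 31.7 MHz

Frequencies that alias to 2.9 MHz are k·fs ± 2.9 MHz for integer k ≥ 0.
k=0: 2.9 MHz.
k=1: 11.5 MHz, 17.3 MHz.
k=2: 25.9 MHz, 31.7 MHz.
k=3: 40.3 MHz, 46.1 MHz.
Within [11.3 MHz, 32.6 MHz]: 11.5 MHz, 17.3 MHz, 25.9 MHz, 31.7 MHz.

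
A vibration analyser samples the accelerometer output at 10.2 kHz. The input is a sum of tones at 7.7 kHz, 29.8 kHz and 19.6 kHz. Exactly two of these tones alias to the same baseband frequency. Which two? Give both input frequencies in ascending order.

19.6 kHz, 29.8 kHz

fs/2 = 5.1 kHz.
7.7 kHz > fs/2 = 5.1 kHz, folds to fs − 7.7 kHz = 2.5 kHz.
29.8 kHz mod fs = 9.4 kHz.
9.4 kHz > fs/2 = 5.1 kHz, folds to fs − 9.4 kHz = 0.8 kHz.
19.6 kHz mod fs = 9.4 kHz.
9.4 kHz > fs/2 = 5.1 kHz, folds to fs − 9.4 kHz = 0.8 kHz.
19.6 kHz and 29.8 kHz both map to 0.8 kHz.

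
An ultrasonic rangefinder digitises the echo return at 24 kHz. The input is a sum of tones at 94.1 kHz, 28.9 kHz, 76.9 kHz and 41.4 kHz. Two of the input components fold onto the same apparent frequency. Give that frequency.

4.9 kHz

fs/2 = 12 kHz.
94.1 kHz mod fs = 22.1 kHz.
22.1 kHz > fs/2 = 12 kHz, folds to fs − 22.1 kHz = 1.9 kHz.
28.9 kHz mod fs = 4.9 kHz.
4.9 kHz ≤ fs/2 = 12 kHz, appears at 4.9 kHz.
76.9 kHz mod fs = 4.9 kHz.
4.9 kHz ≤ fs/2 = 12 kHz, appears at 4.9 kHz.
41.4 kHz mod fs = 17.4 kHz.
17.4 kHz > fs/2 = 12 kHz, folds to fs − 17.4 kHz = 6.6 kHz.
28.9 kHz and 76.9 kHz both map to 4.9 kHz.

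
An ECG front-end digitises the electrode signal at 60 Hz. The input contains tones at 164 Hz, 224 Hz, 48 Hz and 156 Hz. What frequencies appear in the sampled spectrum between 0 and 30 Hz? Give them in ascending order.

12 Hz, 16 Hz, 24 Hz

fs/2 = 30 Hz.
164 Hz mod fs = 44 Hz.
44 Hz > fs/2 = 30 Hz, folds to fs − 44 Hz = 16 Hz.
224 Hz mod fs = 44 Hz.
44 Hz > fs/2 = 30 Hz, folds to fs − 44 Hz = 16 Hz.
48 Hz > fs/2 = 30 Hz, folds to fs − 48 Hz = 12 Hz.
156 Hz mod fs = 36 Hz.
36 Hz > fs/2 = 30 Hz, folds to fs − 36 Hz = 24 Hz.
Distinct values: {12 Hz, 16 Hz, 24 Hz}.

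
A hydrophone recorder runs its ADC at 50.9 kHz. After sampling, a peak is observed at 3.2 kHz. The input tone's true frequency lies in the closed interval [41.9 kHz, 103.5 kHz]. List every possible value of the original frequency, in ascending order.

47.7 kHz, 54.1 kHz, 98.6 kHz

Frequencies that alias to 3.2 kHz are k·fs ± 3.2 kHz for integer k ≥ 0.
k=0: 3.2 kHz.
k=1: 47.7 kHz, 54.1 kHz.
k=2: 98.6 kHz, 105 kHz.
k=3: 149.5 kHz, 155.9 kHz.
Within [41.9 kHz, 103.5 kHz]: 47.7 kHz, 54.1 kHz, 98.6 kHz.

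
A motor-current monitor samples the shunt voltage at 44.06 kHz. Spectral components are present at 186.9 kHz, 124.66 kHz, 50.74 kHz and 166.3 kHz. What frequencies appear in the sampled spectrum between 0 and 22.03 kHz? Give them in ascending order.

fs/2 = 22.03 kHz.
186.9 kHz mod fs = 10.66 kHz.
10.66 kHz ≤ fs/2 = 22.03 kHz, appears at 10.66 kHz.
124.66 kHz mod fs = 36.54 kHz.
36.54 kHz > fs/2 = 22.03 kHz, folds to fs − 36.54 kHz = 7.52 kHz.
50.74 kHz mod fs = 6.68 kHz.
6.68 kHz ≤ fs/2 = 22.03 kHz, appears at 6.68 kHz.
166.3 kHz mod fs = 34.12 kHz.
34.12 kHz > fs/2 = 22.03 kHz, folds to fs − 34.12 kHz = 9.94 kHz.
Distinct values: {6.68 kHz, 7.52 kHz, 9.94 kHz, 10.66 kHz}.

6.68 kHz, 7.52 kHz, 9.94 kHz, 10.66 kHz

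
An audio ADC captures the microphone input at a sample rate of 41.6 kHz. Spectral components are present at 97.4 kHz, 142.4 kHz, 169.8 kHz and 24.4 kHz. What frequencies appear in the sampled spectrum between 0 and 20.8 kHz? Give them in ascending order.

3.4 kHz, 14.2 kHz, 17.2 kHz, 17.6 kHz

fs/2 = 20.8 kHz.
97.4 kHz mod fs = 14.2 kHz.
14.2 kHz ≤ fs/2 = 20.8 kHz, appears at 14.2 kHz.
142.4 kHz mod fs = 17.6 kHz.
17.6 kHz ≤ fs/2 = 20.8 kHz, appears at 17.6 kHz.
169.8 kHz mod fs = 3.4 kHz.
3.4 kHz ≤ fs/2 = 20.8 kHz, appears at 3.4 kHz.
24.4 kHz > fs/2 = 20.8 kHz, folds to fs − 24.4 kHz = 17.2 kHz.
Distinct values: {3.4 kHz, 14.2 kHz, 17.2 kHz, 17.6 kHz}.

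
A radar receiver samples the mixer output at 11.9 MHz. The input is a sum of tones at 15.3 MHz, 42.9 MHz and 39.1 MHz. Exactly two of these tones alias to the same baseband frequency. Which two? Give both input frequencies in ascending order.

15.3 MHz, 39.1 MHz

fs/2 = 5.95 MHz.
15.3 MHz mod fs = 3.4 MHz.
3.4 MHz ≤ fs/2 = 5.95 MHz, appears at 3.4 MHz.
42.9 MHz mod fs = 7.2 MHz.
7.2 MHz > fs/2 = 5.95 MHz, folds to fs − 7.2 MHz = 4.7 MHz.
39.1 MHz mod fs = 3.4 MHz.
3.4 MHz ≤ fs/2 = 5.95 MHz, appears at 3.4 MHz.
15.3 MHz and 39.1 MHz both map to 3.4 MHz.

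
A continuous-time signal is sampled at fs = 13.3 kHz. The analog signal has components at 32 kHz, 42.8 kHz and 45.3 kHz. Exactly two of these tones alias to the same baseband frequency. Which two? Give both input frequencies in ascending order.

32 kHz, 45.3 kHz

fs/2 = 6.65 kHz.
32 kHz mod fs = 5.4 kHz.
5.4 kHz ≤ fs/2 = 6.65 kHz, appears at 5.4 kHz.
42.8 kHz mod fs = 2.9 kHz.
2.9 kHz ≤ fs/2 = 6.65 kHz, appears at 2.9 kHz.
45.3 kHz mod fs = 5.4 kHz.
5.4 kHz ≤ fs/2 = 6.65 kHz, appears at 5.4 kHz.
32 kHz and 45.3 kHz both map to 5.4 kHz.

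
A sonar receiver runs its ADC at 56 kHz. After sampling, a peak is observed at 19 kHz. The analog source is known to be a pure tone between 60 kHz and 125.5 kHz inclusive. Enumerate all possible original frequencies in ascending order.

75 kHz, 93 kHz

Frequencies that alias to 19 kHz are k·fs ± 19 kHz for integer k ≥ 0.
k=0: 19 kHz.
k=1: 37 kHz, 75 kHz.
k=2: 93 kHz, 131 kHz.
k=3: 149 kHz, 187 kHz.
Within [60 kHz, 125.5 kHz]: 75 kHz, 93 kHz.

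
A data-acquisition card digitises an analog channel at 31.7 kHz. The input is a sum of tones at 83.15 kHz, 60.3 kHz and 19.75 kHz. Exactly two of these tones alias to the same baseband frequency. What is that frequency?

11.95 kHz

fs/2 = 15.85 kHz.
83.15 kHz mod fs = 19.75 kHz.
19.75 kHz > fs/2 = 15.85 kHz, folds to fs − 19.75 kHz = 11.95 kHz.
60.3 kHz mod fs = 28.6 kHz.
28.6 kHz > fs/2 = 15.85 kHz, folds to fs − 28.6 kHz = 3.1 kHz.
19.75 kHz > fs/2 = 15.85 kHz, folds to fs − 19.75 kHz = 11.95 kHz.
19.75 kHz and 83.15 kHz both map to 11.95 kHz.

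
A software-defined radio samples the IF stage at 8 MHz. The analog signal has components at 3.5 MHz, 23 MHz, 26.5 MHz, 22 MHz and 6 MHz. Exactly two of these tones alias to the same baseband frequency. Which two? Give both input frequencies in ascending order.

6 MHz, 22 MHz

fs/2 = 4 MHz.
3.5 MHz ≤ fs/2 = 4 MHz, passes unchanged.
23 MHz mod fs = 7 MHz.
7 MHz > fs/2 = 4 MHz, folds to fs − 7 MHz = 1 MHz.
26.5 MHz mod fs = 2.5 MHz.
2.5 MHz ≤ fs/2 = 4 MHz, appears at 2.5 MHz.
22 MHz mod fs = 6 MHz.
6 MHz > fs/2 = 4 MHz, folds to fs − 6 MHz = 2 MHz.
6 MHz > fs/2 = 4 MHz, folds to fs − 6 MHz = 2 MHz.
6 MHz and 22 MHz both map to 2 MHz.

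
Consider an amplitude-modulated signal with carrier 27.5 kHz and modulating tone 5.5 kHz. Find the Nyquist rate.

AM sidebands sit at fc ± fm = 22 kHz and 33 kHz.
Highest-frequency component: 33 kHz.
Nyquist rate = 2 × 33 kHz = 66 kHz.

66 kHz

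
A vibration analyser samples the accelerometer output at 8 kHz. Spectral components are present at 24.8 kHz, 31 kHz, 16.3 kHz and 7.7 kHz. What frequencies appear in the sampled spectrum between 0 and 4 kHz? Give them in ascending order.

0.3 kHz, 0.8 kHz, 1 kHz

fs/2 = 4 kHz.
24.8 kHz mod fs = 0.8 kHz.
0.8 kHz ≤ fs/2 = 4 kHz, appears at 0.8 kHz.
31 kHz mod fs = 7 kHz.
7 kHz > fs/2 = 4 kHz, folds to fs − 7 kHz = 1 kHz.
16.3 kHz mod fs = 0.3 kHz.
0.3 kHz ≤ fs/2 = 4 kHz, appears at 0.3 kHz.
7.7 kHz > fs/2 = 4 kHz, folds to fs − 7.7 kHz = 0.3 kHz.
Distinct values: {0.3 kHz, 0.8 kHz, 1 kHz}.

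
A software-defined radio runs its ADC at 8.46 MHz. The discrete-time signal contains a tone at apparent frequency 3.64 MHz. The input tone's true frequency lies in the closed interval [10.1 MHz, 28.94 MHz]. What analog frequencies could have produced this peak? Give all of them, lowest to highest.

Frequencies that alias to 3.64 MHz are k·fs ± 3.64 MHz for integer k ≥ 0.
k=0: 3.64 MHz.
k=1: 4.82 MHz, 12.1 MHz.
k=2: 13.28 MHz, 20.56 MHz.
k=3: 21.74 MHz, 29.02 MHz.
k=4: 30.2 MHz, 37.48 MHz.
Within [10.1 MHz, 28.94 MHz]: 12.1 MHz, 13.28 MHz, 20.56 MHz, 21.74 MHz.

12.1 MHz, 13.28 MHz, 20.56 MHz, 21.74 MHz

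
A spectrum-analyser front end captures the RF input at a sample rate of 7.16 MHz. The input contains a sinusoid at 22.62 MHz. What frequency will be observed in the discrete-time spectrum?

22.62 MHz mod fs = 1.14 MHz.
1.14 MHz ≤ fs/2 = 3.58 MHz, appears at 1.14 MHz.

1.14 MHz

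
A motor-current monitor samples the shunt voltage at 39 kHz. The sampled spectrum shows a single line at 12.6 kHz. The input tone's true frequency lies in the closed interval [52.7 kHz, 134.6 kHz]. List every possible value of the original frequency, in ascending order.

Frequencies that alias to 12.6 kHz are k·fs ± 12.6 kHz for integer k ≥ 0.
k=0: 12.6 kHz.
k=1: 26.4 kHz, 51.6 kHz.
k=2: 65.4 kHz, 90.6 kHz.
k=3: 104.4 kHz, 129.6 kHz.
k=4: 143.4 kHz, 168.6 kHz.
Within [52.7 kHz, 134.6 kHz]: 65.4 kHz, 90.6 kHz, 104.4 kHz, 129.6 kHz.

65.4 kHz, 90.6 kHz, 104.4 kHz, 129.6 kHz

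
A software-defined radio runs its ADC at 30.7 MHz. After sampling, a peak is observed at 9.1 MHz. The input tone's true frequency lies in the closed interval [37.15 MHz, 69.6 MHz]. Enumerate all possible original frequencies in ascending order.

Frequencies that alias to 9.1 MHz are k·fs ± 9.1 MHz for integer k ≥ 0.
k=0: 9.1 MHz.
k=1: 21.6 MHz, 39.8 MHz.
k=2: 52.3 MHz, 70.5 MHz.
k=3: 83 MHz, 101.2 MHz.
Within [37.15 MHz, 69.6 MHz]: 39.8 MHz, 52.3 MHz.

39.8 MHz, 52.3 MHz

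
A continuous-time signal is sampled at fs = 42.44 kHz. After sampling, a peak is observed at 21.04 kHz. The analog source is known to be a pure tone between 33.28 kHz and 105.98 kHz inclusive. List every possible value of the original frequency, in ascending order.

63.48 kHz, 63.84 kHz, 105.92 kHz

Frequencies that alias to 21.04 kHz are k·fs ± 21.04 kHz for integer k ≥ 0.
k=0: 21.04 kHz.
k=1: 21.4 kHz, 63.48 kHz.
k=2: 63.84 kHz, 105.92 kHz.
k=3: 106.28 kHz, 148.36 kHz.
Within [33.28 kHz, 105.98 kHz]: 63.48 kHz, 63.84 kHz, 105.92 kHz.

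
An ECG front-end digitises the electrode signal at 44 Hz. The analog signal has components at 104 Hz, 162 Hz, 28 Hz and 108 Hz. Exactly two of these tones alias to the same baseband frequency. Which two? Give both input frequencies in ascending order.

fs/2 = 22 Hz.
104 Hz mod fs = 16 Hz.
16 Hz ≤ fs/2 = 22 Hz, appears at 16 Hz.
162 Hz mod fs = 30 Hz.
30 Hz > fs/2 = 22 Hz, folds to fs − 30 Hz = 14 Hz.
28 Hz > fs/2 = 22 Hz, folds to fs − 28 Hz = 16 Hz.
108 Hz mod fs = 20 Hz.
20 Hz ≤ fs/2 = 22 Hz, appears at 20 Hz.
28 Hz and 104 Hz both map to 16 Hz.

28 Hz, 104 Hz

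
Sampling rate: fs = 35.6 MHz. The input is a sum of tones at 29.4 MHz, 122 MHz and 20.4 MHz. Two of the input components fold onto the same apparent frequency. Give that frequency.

fs/2 = 17.8 MHz.
29.4 MHz > fs/2 = 17.8 MHz, folds to fs − 29.4 MHz = 6.2 MHz.
122 MHz mod fs = 15.2 MHz.
15.2 MHz ≤ fs/2 = 17.8 MHz, appears at 15.2 MHz.
20.4 MHz > fs/2 = 17.8 MHz, folds to fs − 20.4 MHz = 15.2 MHz.
20.4 MHz and 122 MHz both map to 15.2 MHz.

15.2 MHz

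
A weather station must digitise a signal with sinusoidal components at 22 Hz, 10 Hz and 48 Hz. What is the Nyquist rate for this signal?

Highest-frequency component: 48 Hz.
Nyquist rate = 2 × 48 Hz = 96 Hz.

96 Hz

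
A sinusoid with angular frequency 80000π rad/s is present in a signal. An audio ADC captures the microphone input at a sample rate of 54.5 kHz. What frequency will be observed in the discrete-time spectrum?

ω = 80000π rad/s → f = ω/(2π) = 40000 Hz = 40 kHz.
40 kHz > fs/2 = 27.25 kHz, folds to fs − 40 kHz = 14.5 kHz.

14.5 kHz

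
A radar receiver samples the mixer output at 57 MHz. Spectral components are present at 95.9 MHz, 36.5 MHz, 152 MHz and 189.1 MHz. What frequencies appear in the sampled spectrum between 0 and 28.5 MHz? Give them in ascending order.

fs/2 = 28.5 MHz.
95.9 MHz mod fs = 38.9 MHz.
38.9 MHz > fs/2 = 28.5 MHz, folds to fs − 38.9 MHz = 18.1 MHz.
36.5 MHz > fs/2 = 28.5 MHz, folds to fs − 36.5 MHz = 20.5 MHz.
152 MHz mod fs = 38 MHz.
38 MHz > fs/2 = 28.5 MHz, folds to fs − 38 MHz = 19 MHz.
189.1 MHz mod fs = 18.1 MHz.
18.1 MHz ≤ fs/2 = 28.5 MHz, appears at 18.1 MHz.
Distinct values: {18.1 MHz, 19 MHz, 20.5 MHz}.

18.1 MHz, 19 MHz, 20.5 MHz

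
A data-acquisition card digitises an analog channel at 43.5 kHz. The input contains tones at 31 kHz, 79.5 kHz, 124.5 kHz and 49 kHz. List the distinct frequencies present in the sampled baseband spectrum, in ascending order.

5.5 kHz, 6 kHz, 7.5 kHz, 12.5 kHz

fs/2 = 21.75 kHz.
31 kHz > fs/2 = 21.75 kHz, folds to fs − 31 kHz = 12.5 kHz.
79.5 kHz mod fs = 36 kHz.
36 kHz > fs/2 = 21.75 kHz, folds to fs − 36 kHz = 7.5 kHz.
124.5 kHz mod fs = 37.5 kHz.
37.5 kHz > fs/2 = 21.75 kHz, folds to fs − 37.5 kHz = 6 kHz.
49 kHz mod fs = 5.5 kHz.
5.5 kHz ≤ fs/2 = 21.75 kHz, appears at 5.5 kHz.
Distinct values: {5.5 kHz, 6 kHz, 7.5 kHz, 12.5 kHz}.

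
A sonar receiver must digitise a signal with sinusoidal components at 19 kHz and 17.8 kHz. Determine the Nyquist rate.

Highest-frequency component: 19 kHz.
Nyquist rate = 2 × 19 kHz = 38 kHz.

38 kHz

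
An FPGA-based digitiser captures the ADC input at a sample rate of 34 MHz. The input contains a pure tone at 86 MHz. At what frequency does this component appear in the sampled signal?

86 MHz mod fs = 18 MHz.
18 MHz > fs/2 = 17 MHz, folds to fs − 18 MHz = 16 MHz.

16 MHz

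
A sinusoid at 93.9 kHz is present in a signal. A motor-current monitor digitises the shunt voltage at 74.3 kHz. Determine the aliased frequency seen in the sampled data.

93.9 kHz mod fs = 19.6 kHz.
19.6 kHz ≤ fs/2 = 37.15 kHz, appears at 19.6 kHz.

19.6 kHz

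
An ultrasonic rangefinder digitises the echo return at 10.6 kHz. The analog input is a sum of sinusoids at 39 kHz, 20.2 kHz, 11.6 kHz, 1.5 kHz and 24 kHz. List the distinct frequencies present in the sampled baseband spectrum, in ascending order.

fs/2 = 5.3 kHz.
39 kHz mod fs = 7.2 kHz.
7.2 kHz > fs/2 = 5.3 kHz, folds to fs − 7.2 kHz = 3.4 kHz.
20.2 kHz mod fs = 9.6 kHz.
9.6 kHz > fs/2 = 5.3 kHz, folds to fs − 9.6 kHz = 1 kHz.
11.6 kHz mod fs = 1 kHz.
1 kHz ≤ fs/2 = 5.3 kHz, appears at 1 kHz.
1.5 kHz ≤ fs/2 = 5.3 kHz, passes unchanged.
24 kHz mod fs = 2.8 kHz.
2.8 kHz ≤ fs/2 = 5.3 kHz, appears at 2.8 kHz.
Distinct values: {1 kHz, 1.5 kHz, 2.8 kHz, 3.4 kHz}.

1 kHz, 1.5 kHz, 2.8 kHz, 3.4 kHz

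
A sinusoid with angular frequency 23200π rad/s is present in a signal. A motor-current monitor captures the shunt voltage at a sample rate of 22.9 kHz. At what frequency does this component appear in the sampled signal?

ω = 23200π rad/s → f = ω/(2π) = 11600 Hz = 11.6 kHz.
11.6 kHz > fs/2 = 11.45 kHz, folds to fs − 11.6 kHz = 11.3 kHz.

11.3 kHz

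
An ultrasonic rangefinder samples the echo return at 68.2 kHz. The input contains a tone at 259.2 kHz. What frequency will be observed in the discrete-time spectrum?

259.2 kHz mod fs = 54.6 kHz.
54.6 kHz > fs/2 = 34.1 kHz, folds to fs − 54.6 kHz = 13.6 kHz.

13.6 kHz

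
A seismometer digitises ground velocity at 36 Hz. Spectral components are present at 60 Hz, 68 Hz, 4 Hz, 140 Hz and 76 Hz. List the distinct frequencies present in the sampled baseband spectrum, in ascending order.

4 Hz, 12 Hz

fs/2 = 18 Hz.
60 Hz mod fs = 24 Hz.
24 Hz > fs/2 = 18 Hz, folds to fs − 24 Hz = 12 Hz.
68 Hz mod fs = 32 Hz.
32 Hz > fs/2 = 18 Hz, folds to fs − 32 Hz = 4 Hz.
4 Hz ≤ fs/2 = 18 Hz, passes unchanged.
140 Hz mod fs = 32 Hz.
32 Hz > fs/2 = 18 Hz, folds to fs − 32 Hz = 4 Hz.
76 Hz mod fs = 4 Hz.
4 Hz ≤ fs/2 = 18 Hz, appears at 4 Hz.
Distinct values: {4 Hz, 12 Hz}.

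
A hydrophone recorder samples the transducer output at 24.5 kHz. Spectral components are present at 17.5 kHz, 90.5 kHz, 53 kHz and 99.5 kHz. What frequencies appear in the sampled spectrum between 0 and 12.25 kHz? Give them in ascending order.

1.5 kHz, 4 kHz, 7 kHz, 7.5 kHz

fs/2 = 12.25 kHz.
17.5 kHz > fs/2 = 12.25 kHz, folds to fs − 17.5 kHz = 7 kHz.
90.5 kHz mod fs = 17 kHz.
17 kHz > fs/2 = 12.25 kHz, folds to fs − 17 kHz = 7.5 kHz.
53 kHz mod fs = 4 kHz.
4 kHz ≤ fs/2 = 12.25 kHz, appears at 4 kHz.
99.5 kHz mod fs = 1.5 kHz.
1.5 kHz ≤ fs/2 = 12.25 kHz, appears at 1.5 kHz.
Distinct values: {1.5 kHz, 4 kHz, 7 kHz, 7.5 kHz}.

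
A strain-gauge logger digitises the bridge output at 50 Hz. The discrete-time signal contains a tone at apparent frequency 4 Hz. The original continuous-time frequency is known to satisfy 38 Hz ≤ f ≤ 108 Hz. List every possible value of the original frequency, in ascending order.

46 Hz, 54 Hz, 96 Hz, 104 Hz

Frequencies that alias to 4 Hz are k·fs ± 4 Hz for integer k ≥ 0.
k=0: 4 Hz.
k=1: 46 Hz, 54 Hz.
k=2: 96 Hz, 104 Hz.
k=3: 146 Hz, 154 Hz.
Within [38 Hz, 108 Hz]: 46 Hz, 54 Hz, 96 Hz, 104 Hz.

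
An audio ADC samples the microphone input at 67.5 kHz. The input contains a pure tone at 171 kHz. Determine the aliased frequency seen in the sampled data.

171 kHz mod fs = 36 kHz.
36 kHz > fs/2 = 33.75 kHz, folds to fs − 36 kHz = 31.5 kHz.

31.5 kHz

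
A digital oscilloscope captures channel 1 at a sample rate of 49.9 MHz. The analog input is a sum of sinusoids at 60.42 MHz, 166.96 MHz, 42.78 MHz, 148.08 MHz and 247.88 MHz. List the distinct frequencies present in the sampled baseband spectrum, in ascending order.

1.62 MHz, 7.12 MHz, 10.52 MHz, 17.26 MHz

fs/2 = 24.95 MHz.
60.42 MHz mod fs = 10.52 MHz.
10.52 MHz ≤ fs/2 = 24.95 MHz, appears at 10.52 MHz.
166.96 MHz mod fs = 17.26 MHz.
17.26 MHz ≤ fs/2 = 24.95 MHz, appears at 17.26 MHz.
42.78 MHz > fs/2 = 24.95 MHz, folds to fs − 42.78 MHz = 7.12 MHz.
148.08 MHz mod fs = 48.28 MHz.
48.28 MHz > fs/2 = 24.95 MHz, folds to fs − 48.28 MHz = 1.62 MHz.
247.88 MHz mod fs = 48.28 MHz.
48.28 MHz > fs/2 = 24.95 MHz, folds to fs − 48.28 MHz = 1.62 MHz.
Distinct values: {1.62 MHz, 7.12 MHz, 10.52 MHz, 17.26 MHz}.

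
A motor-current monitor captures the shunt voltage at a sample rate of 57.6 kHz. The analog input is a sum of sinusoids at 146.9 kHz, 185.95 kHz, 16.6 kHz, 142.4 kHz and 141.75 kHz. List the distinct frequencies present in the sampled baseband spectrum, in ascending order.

fs/2 = 28.8 kHz.
146.9 kHz mod fs = 31.7 kHz.
31.7 kHz > fs/2 = 28.8 kHz, folds to fs − 31.7 kHz = 25.9 kHz.
185.95 kHz mod fs = 13.15 kHz.
13.15 kHz ≤ fs/2 = 28.8 kHz, appears at 13.15 kHz.
16.6 kHz ≤ fs/2 = 28.8 kHz, passes unchanged.
142.4 kHz mod fs = 27.2 kHz.
27.2 kHz ≤ fs/2 = 28.8 kHz, appears at 27.2 kHz.
141.75 kHz mod fs = 26.55 kHz.
26.55 kHz ≤ fs/2 = 28.8 kHz, appears at 26.55 kHz.
Distinct values: {13.15 kHz, 16.6 kHz, 25.9 kHz, 26.55 kHz, 27.2 kHz}.

13.15 kHz, 16.6 kHz, 25.9 kHz, 26.55 kHz, 27.2 kHz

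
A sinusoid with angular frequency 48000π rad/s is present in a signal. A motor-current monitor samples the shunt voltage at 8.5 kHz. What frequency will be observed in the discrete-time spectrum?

ω = 48000π rad/s → f = ω/(2π) = 24000 Hz = 24 kHz.
24 kHz mod fs = 7 kHz.
7 kHz > fs/2 = 4.25 kHz, folds to fs − 7 kHz = 1.5 kHz.

1.5 kHz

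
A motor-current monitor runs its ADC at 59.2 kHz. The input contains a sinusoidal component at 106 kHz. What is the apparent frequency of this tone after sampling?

106 kHz mod fs = 46.8 kHz.
46.8 kHz > fs/2 = 29.6 kHz, folds to fs − 46.8 kHz = 12.4 kHz.

12.4 kHz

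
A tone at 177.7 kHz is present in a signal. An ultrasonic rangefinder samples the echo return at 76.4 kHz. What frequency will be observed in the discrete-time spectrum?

24.9 kHz

177.7 kHz mod fs = 24.9 kHz.
24.9 kHz ≤ fs/2 = 38.2 kHz, appears at 24.9 kHz.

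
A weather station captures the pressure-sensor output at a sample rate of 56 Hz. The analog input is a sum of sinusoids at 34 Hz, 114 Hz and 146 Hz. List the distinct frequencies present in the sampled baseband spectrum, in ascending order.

2 Hz, 22 Hz

fs/2 = 28 Hz.
34 Hz > fs/2 = 28 Hz, folds to fs − 34 Hz = 22 Hz.
114 Hz mod fs = 2 Hz.
2 Hz ≤ fs/2 = 28 Hz, appears at 2 Hz.
146 Hz mod fs = 34 Hz.
34 Hz > fs/2 = 28 Hz, folds to fs − 34 Hz = 22 Hz.
Distinct values: {2 Hz, 22 Hz}.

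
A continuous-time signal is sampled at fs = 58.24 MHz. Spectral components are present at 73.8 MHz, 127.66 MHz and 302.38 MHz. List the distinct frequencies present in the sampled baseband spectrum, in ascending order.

11.18 MHz, 15.56 MHz

fs/2 = 29.12 MHz.
73.8 MHz mod fs = 15.56 MHz.
15.56 MHz ≤ fs/2 = 29.12 MHz, appears at 15.56 MHz.
127.66 MHz mod fs = 11.18 MHz.
11.18 MHz ≤ fs/2 = 29.12 MHz, appears at 11.18 MHz.
302.38 MHz mod fs = 11.18 MHz.
11.18 MHz ≤ fs/2 = 29.12 MHz, appears at 11.18 MHz.
Distinct values: {11.18 MHz, 15.56 MHz}.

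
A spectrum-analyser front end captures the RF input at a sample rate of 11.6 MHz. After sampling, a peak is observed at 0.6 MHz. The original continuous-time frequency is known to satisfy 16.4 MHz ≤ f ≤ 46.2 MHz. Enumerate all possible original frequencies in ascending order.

22.6 MHz, 23.8 MHz, 34.2 MHz, 35.4 MHz, 45.8 MHz

Frequencies that alias to 0.6 MHz are k·fs ± 0.6 MHz for integer k ≥ 0.
k=0: 0.6 MHz.
k=1: 11 MHz, 12.2 MHz.
k=2: 22.6 MHz, 23.8 MHz.
k=3: 34.2 MHz, 35.4 MHz.
k=4: 45.8 MHz, 47 MHz.
k=5: 57.4 MHz, 58.6 MHz.
Within [16.4 MHz, 46.2 MHz]: 22.6 MHz, 23.8 MHz, 34.2 MHz, 35.4 MHz, 45.8 MHz.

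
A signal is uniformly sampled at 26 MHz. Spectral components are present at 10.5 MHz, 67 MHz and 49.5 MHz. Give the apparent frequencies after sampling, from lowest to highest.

2.5 MHz, 10.5 MHz, 11 MHz

fs/2 = 13 MHz.
10.5 MHz ≤ fs/2 = 13 MHz, passes unchanged.
67 MHz mod fs = 15 MHz.
15 MHz > fs/2 = 13 MHz, folds to fs − 15 MHz = 11 MHz.
49.5 MHz mod fs = 23.5 MHz.
23.5 MHz > fs/2 = 13 MHz, folds to fs − 23.5 MHz = 2.5 MHz.
Distinct values: {2.5 MHz, 10.5 MHz, 11 MHz}.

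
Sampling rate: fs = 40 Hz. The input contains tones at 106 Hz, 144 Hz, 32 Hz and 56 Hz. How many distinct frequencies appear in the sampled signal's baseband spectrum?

fs/2 = 20 Hz.
106 Hz mod fs = 26 Hz.
26 Hz > fs/2 = 20 Hz, folds to fs − 26 Hz = 14 Hz.
144 Hz mod fs = 24 Hz.
24 Hz > fs/2 = 20 Hz, folds to fs − 24 Hz = 16 Hz.
32 Hz > fs/2 = 20 Hz, folds to fs − 32 Hz = 8 Hz.
56 Hz mod fs = 16 Hz.
16 Hz ≤ fs/2 = 20 Hz, appears at 16 Hz.
Distinct values: {8 Hz, 14 Hz, 16 Hz} → 3.

3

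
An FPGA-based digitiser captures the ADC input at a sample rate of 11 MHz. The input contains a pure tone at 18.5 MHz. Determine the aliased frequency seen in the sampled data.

3.5 MHz

18.5 MHz mod fs = 7.5 MHz.
7.5 MHz > fs/2 = 5.5 MHz, folds to fs − 7.5 MHz = 3.5 MHz.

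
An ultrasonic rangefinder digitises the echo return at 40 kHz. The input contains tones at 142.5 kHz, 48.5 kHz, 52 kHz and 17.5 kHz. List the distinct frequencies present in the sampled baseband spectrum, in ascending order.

fs/2 = 20 kHz.
142.5 kHz mod fs = 22.5 kHz.
22.5 kHz > fs/2 = 20 kHz, folds to fs − 22.5 kHz = 17.5 kHz.
48.5 kHz mod fs = 8.5 kHz.
8.5 kHz ≤ fs/2 = 20 kHz, appears at 8.5 kHz.
52 kHz mod fs = 12 kHz.
12 kHz ≤ fs/2 = 20 kHz, appears at 12 kHz.
17.5 kHz ≤ fs/2 = 20 kHz, passes unchanged.
Distinct values: {8.5 kHz, 12 kHz, 17.5 kHz}.

8.5 kHz, 12 kHz, 17.5 kHz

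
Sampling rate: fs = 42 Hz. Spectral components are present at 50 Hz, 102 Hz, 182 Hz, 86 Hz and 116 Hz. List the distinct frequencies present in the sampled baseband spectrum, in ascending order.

2 Hz, 8 Hz, 10 Hz, 14 Hz, 18 Hz

fs/2 = 21 Hz.
50 Hz mod fs = 8 Hz.
8 Hz ≤ fs/2 = 21 Hz, appears at 8 Hz.
102 Hz mod fs = 18 Hz.
18 Hz ≤ fs/2 = 21 Hz, appears at 18 Hz.
182 Hz mod fs = 14 Hz.
14 Hz ≤ fs/2 = 21 Hz, appears at 14 Hz.
86 Hz mod fs = 2 Hz.
2 Hz ≤ fs/2 = 21 Hz, appears at 2 Hz.
116 Hz mod fs = 32 Hz.
32 Hz > fs/2 = 21 Hz, folds to fs − 32 Hz = 10 Hz.
Distinct values: {2 Hz, 8 Hz, 10 Hz, 14 Hz, 18 Hz}.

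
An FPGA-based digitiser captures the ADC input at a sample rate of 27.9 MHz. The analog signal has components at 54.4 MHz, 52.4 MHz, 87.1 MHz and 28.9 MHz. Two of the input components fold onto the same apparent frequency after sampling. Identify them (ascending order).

52.4 MHz, 87.1 MHz

fs/2 = 13.95 MHz.
54.4 MHz mod fs = 26.5 MHz.
26.5 MHz > fs/2 = 13.95 MHz, folds to fs − 26.5 MHz = 1.4 MHz.
52.4 MHz mod fs = 24.5 MHz.
24.5 MHz > fs/2 = 13.95 MHz, folds to fs − 24.5 MHz = 3.4 MHz.
87.1 MHz mod fs = 3.4 MHz.
3.4 MHz ≤ fs/2 = 13.95 MHz, appears at 3.4 MHz.
28.9 MHz mod fs = 1 MHz.
1 MHz ≤ fs/2 = 13.95 MHz, appears at 1 MHz.
52.4 MHz and 87.1 MHz both map to 3.4 MHz.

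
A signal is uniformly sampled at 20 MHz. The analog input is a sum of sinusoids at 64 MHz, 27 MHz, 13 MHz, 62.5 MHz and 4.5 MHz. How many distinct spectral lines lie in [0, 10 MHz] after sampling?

4

fs/2 = 10 MHz.
64 MHz mod fs = 4 MHz.
4 MHz ≤ fs/2 = 10 MHz, appears at 4 MHz.
27 MHz mod fs = 7 MHz.
7 MHz ≤ fs/2 = 10 MHz, appears at 7 MHz.
13 MHz > fs/2 = 10 MHz, folds to fs − 13 MHz = 7 MHz.
62.5 MHz mod fs = 2.5 MHz.
2.5 MHz ≤ fs/2 = 10 MHz, appears at 2.5 MHz.
4.5 MHz ≤ fs/2 = 10 MHz, passes unchanged.
Distinct values: {2.5 MHz, 4 MHz, 4.5 MHz, 7 MHz} → 4.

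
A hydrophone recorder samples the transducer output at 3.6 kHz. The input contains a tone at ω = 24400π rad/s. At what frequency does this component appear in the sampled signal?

1.4 kHz

ω = 24400π rad/s → f = ω/(2π) = 12200 Hz = 12.2 kHz.
12.2 kHz mod fs = 1.4 kHz.
1.4 kHz ≤ fs/2 = 1.8 kHz, appears at 1.4 kHz.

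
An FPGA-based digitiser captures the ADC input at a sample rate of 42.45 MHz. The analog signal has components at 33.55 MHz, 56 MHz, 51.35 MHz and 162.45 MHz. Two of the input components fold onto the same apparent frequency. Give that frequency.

8.9 MHz

fs/2 = 21.225 MHz.
33.55 MHz > fs/2 = 21.225 MHz, folds to fs − 33.55 MHz = 8.9 MHz.
56 MHz mod fs = 13.55 MHz.
13.55 MHz ≤ fs/2 = 21.225 MHz, appears at 13.55 MHz.
51.35 MHz mod fs = 8.9 MHz.
8.9 MHz ≤ fs/2 = 21.225 MHz, appears at 8.9 MHz.
162.45 MHz mod fs = 35.1 MHz.
35.1 MHz > fs/2 = 21.225 MHz, folds to fs − 35.1 MHz = 7.35 MHz.
33.55 MHz and 51.35 MHz both map to 8.9 MHz.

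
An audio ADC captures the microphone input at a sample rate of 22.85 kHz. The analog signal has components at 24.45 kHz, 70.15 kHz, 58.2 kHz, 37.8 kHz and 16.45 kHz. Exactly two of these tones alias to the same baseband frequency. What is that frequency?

fs/2 = 11.425 kHz.
24.45 kHz mod fs = 1.6 kHz.
1.6 kHz ≤ fs/2 = 11.425 kHz, appears at 1.6 kHz.
70.15 kHz mod fs = 1.6 kHz.
1.6 kHz ≤ fs/2 = 11.425 kHz, appears at 1.6 kHz.
58.2 kHz mod fs = 12.5 kHz.
12.5 kHz > fs/2 = 11.425 kHz, folds to fs − 12.5 kHz = 10.35 kHz.
37.8 kHz mod fs = 14.95 kHz.
14.95 kHz > fs/2 = 11.425 kHz, folds to fs − 14.95 kHz = 7.9 kHz.
16.45 kHz > fs/2 = 11.425 kHz, folds to fs − 16.45 kHz = 6.4 kHz.
24.45 kHz and 70.15 kHz both map to 1.6 kHz.

1.6 kHz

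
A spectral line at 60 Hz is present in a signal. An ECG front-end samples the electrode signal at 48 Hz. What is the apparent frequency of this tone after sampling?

12 Hz

60 Hz mod fs = 12 Hz.
12 Hz ≤ fs/2 = 24 Hz, appears at 12 Hz.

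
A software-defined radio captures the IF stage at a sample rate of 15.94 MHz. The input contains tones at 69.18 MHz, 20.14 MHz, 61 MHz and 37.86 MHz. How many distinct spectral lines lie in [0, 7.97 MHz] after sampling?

fs/2 = 7.97 MHz.
69.18 MHz mod fs = 5.42 MHz.
5.42 MHz ≤ fs/2 = 7.97 MHz, appears at 5.42 MHz.
20.14 MHz mod fs = 4.2 MHz.
4.2 MHz ≤ fs/2 = 7.97 MHz, appears at 4.2 MHz.
61 MHz mod fs = 13.18 MHz.
13.18 MHz > fs/2 = 7.97 MHz, folds to fs − 13.18 MHz = 2.76 MHz.
37.86 MHz mod fs = 5.98 MHz.
5.98 MHz ≤ fs/2 = 7.97 MHz, appears at 5.98 MHz.
Distinct values: {2.76 MHz, 4.2 MHz, 5.42 MHz, 5.98 MHz} → 4.

4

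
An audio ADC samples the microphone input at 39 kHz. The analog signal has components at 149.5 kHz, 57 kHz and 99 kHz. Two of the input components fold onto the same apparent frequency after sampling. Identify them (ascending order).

fs/2 = 19.5 kHz.
149.5 kHz mod fs = 32.5 kHz.
32.5 kHz > fs/2 = 19.5 kHz, folds to fs − 32.5 kHz = 6.5 kHz.
57 kHz mod fs = 18 kHz.
18 kHz ≤ fs/2 = 19.5 kHz, appears at 18 kHz.
99 kHz mod fs = 21 kHz.
21 kHz > fs/2 = 19.5 kHz, folds to fs − 21 kHz = 18 kHz.
57 kHz and 99 kHz both map to 18 kHz.

57 kHz, 99 kHz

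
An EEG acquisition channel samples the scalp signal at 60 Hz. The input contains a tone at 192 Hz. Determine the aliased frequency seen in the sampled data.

192 Hz mod fs = 12 Hz.
12 Hz ≤ fs/2 = 30 Hz, appears at 12 Hz.

12 Hz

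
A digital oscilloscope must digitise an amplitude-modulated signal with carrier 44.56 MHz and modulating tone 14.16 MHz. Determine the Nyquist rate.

AM sidebands sit at fc ± fm = 30.4 MHz and 58.72 MHz.
Highest-frequency component: 58.72 MHz.
Nyquist rate = 2 × 58.72 MHz = 117.44 MHz.

117.44 MHz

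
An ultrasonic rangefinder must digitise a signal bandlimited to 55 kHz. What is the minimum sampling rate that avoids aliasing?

110 kHz

Nyquist rate = 2 × 55 kHz = 110 kHz.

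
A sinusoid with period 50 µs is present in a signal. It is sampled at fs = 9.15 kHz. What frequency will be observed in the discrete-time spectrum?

1.7 kHz

T = 50 µs → f = 1/T = 20 kHz.
20 kHz mod fs = 1.7 kHz.
1.7 kHz ≤ fs/2 = 4.575 kHz, appears at 1.7 kHz.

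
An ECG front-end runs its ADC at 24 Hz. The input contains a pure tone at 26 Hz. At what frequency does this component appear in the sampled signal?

26 Hz mod fs = 2 Hz.
2 Hz ≤ fs/2 = 12 Hz, appears at 2 Hz.

2 Hz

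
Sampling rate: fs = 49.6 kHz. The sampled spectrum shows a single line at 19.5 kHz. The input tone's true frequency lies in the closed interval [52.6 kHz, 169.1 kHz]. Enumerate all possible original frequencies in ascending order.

69.1 kHz, 79.7 kHz, 118.7 kHz, 129.3 kHz, 168.3 kHz

Frequencies that alias to 19.5 kHz are k·fs ± 19.5 kHz for integer k ≥ 0.
k=0: 19.5 kHz.
k=1: 30.1 kHz, 69.1 kHz.
k=2: 79.7 kHz, 118.7 kHz.
k=3: 129.3 kHz, 168.3 kHz.
k=4: 178.9 kHz, 217.9 kHz.
Within [52.6 kHz, 169.1 kHz]: 69.1 kHz, 79.7 kHz, 118.7 kHz, 129.3 kHz, 168.3 kHz.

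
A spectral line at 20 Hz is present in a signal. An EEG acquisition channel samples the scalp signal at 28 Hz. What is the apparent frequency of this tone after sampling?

8 Hz

20 Hz > fs/2 = 14 Hz, folds to fs − 20 Hz = 8 Hz.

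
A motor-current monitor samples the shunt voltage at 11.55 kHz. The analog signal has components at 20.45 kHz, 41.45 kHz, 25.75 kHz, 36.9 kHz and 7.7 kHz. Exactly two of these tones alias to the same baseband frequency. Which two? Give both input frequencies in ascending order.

fs/2 = 5.775 kHz.
20.45 kHz mod fs = 8.9 kHz.
8.9 kHz > fs/2 = 5.775 kHz, folds to fs − 8.9 kHz = 2.65 kHz.
41.45 kHz mod fs = 6.8 kHz.
6.8 kHz > fs/2 = 5.775 kHz, folds to fs − 6.8 kHz = 4.75 kHz.
25.75 kHz mod fs = 2.65 kHz.
2.65 kHz ≤ fs/2 = 5.775 kHz, appears at 2.65 kHz.
36.9 kHz mod fs = 2.25 kHz.
2.25 kHz ≤ fs/2 = 5.775 kHz, appears at 2.25 kHz.
7.7 kHz > fs/2 = 5.775 kHz, folds to fs − 7.7 kHz = 3.85 kHz.
20.45 kHz and 25.75 kHz both map to 2.65 kHz.

20.45 kHz, 25.75 kHz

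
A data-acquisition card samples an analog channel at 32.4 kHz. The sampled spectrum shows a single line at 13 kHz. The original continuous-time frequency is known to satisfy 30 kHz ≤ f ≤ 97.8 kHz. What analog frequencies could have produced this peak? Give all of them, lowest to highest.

45.4 kHz, 51.8 kHz, 77.8 kHz, 84.2 kHz

Frequencies that alias to 13 kHz are k·fs ± 13 kHz for integer k ≥ 0.
k=0: 13 kHz.
k=1: 19.4 kHz, 45.4 kHz.
k=2: 51.8 kHz, 77.8 kHz.
k=3: 84.2 kHz, 110.2 kHz.
k=4: 116.6 kHz, 142.6 kHz.
Within [30 kHz, 97.8 kHz]: 45.4 kHz, 51.8 kHz, 77.8 kHz, 84.2 kHz.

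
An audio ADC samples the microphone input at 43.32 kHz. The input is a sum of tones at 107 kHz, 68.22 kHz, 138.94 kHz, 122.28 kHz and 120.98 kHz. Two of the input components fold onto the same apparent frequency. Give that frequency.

fs/2 = 21.66 kHz.
107 kHz mod fs = 20.36 kHz.
20.36 kHz ≤ fs/2 = 21.66 kHz, appears at 20.36 kHz.
68.22 kHz mod fs = 24.9 kHz.
24.9 kHz > fs/2 = 21.66 kHz, folds to fs − 24.9 kHz = 18.42 kHz.
138.94 kHz mod fs = 8.98 kHz.
8.98 kHz ≤ fs/2 = 21.66 kHz, appears at 8.98 kHz.
122.28 kHz mod fs = 35.64 kHz.
35.64 kHz > fs/2 = 21.66 kHz, folds to fs − 35.64 kHz = 7.68 kHz.
120.98 kHz mod fs = 34.34 kHz.
34.34 kHz > fs/2 = 21.66 kHz, folds to fs − 34.34 kHz = 8.98 kHz.
120.98 kHz and 138.94 kHz both map to 8.98 kHz.

8.98 kHz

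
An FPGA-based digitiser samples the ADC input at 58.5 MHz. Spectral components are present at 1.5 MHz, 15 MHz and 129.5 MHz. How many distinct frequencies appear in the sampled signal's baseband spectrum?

fs/2 = 29.25 MHz.
1.5 MHz ≤ fs/2 = 29.25 MHz, passes unchanged.
15 MHz ≤ fs/2 = 29.25 MHz, passes unchanged.
129.5 MHz mod fs = 12.5 MHz.
12.5 MHz ≤ fs/2 = 29.25 MHz, appears at 12.5 MHz.
Distinct values: {1.5 MHz, 12.5 MHz, 15 MHz} → 3.

3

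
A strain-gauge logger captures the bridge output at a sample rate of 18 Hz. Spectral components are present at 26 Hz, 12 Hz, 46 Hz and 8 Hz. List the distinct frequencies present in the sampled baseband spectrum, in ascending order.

6 Hz, 8 Hz

fs/2 = 9 Hz.
26 Hz mod fs = 8 Hz.
8 Hz ≤ fs/2 = 9 Hz, appears at 8 Hz.
12 Hz > fs/2 = 9 Hz, folds to fs − 12 Hz = 6 Hz.
46 Hz mod fs = 10 Hz.
10 Hz > fs/2 = 9 Hz, folds to fs − 10 Hz = 8 Hz.
8 Hz ≤ fs/2 = 9 Hz, passes unchanged.
Distinct values: {6 Hz, 8 Hz}.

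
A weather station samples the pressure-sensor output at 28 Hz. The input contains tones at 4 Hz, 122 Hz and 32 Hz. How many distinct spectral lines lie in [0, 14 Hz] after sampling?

fs/2 = 14 Hz.
4 Hz ≤ fs/2 = 14 Hz, passes unchanged.
122 Hz mod fs = 10 Hz.
10 Hz ≤ fs/2 = 14 Hz, appears at 10 Hz.
32 Hz mod fs = 4 Hz.
4 Hz ≤ fs/2 = 14 Hz, appears at 4 Hz.
Distinct values: {4 Hz, 10 Hz} → 2.

2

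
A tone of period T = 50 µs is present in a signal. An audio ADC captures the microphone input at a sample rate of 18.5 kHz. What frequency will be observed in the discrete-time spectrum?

T = 50 µs → f = 1/T = 20 kHz.
20 kHz mod fs = 1.5 kHz.
1.5 kHz ≤ fs/2 = 9.25 kHz, appears at 1.5 kHz.

1.5 kHz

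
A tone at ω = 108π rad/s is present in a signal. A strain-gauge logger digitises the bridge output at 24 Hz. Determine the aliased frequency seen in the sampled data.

6 Hz

ω = 108π rad/s → f = ω/(2π) = 54 Hz.
54 Hz mod fs = 6 Hz.
6 Hz ≤ fs/2 = 12 Hz, appears at 6 Hz.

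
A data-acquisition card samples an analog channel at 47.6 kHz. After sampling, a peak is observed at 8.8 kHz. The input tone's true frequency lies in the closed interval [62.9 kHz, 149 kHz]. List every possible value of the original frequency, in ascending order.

86.4 kHz, 104 kHz, 134 kHz

Frequencies that alias to 8.8 kHz are k·fs ± 8.8 kHz for integer k ≥ 0.
k=0: 8.8 kHz.
k=1: 38.8 kHz, 56.4 kHz.
k=2: 86.4 kHz, 104 kHz.
k=3: 134 kHz, 151.6 kHz.
k=4: 181.6 kHz, 199.2 kHz.
Within [62.9 kHz, 149 kHz]: 86.4 kHz, 104 kHz, 134 kHz.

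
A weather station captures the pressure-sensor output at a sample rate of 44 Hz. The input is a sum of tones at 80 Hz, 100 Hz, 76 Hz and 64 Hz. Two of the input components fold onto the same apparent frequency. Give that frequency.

12 Hz

fs/2 = 22 Hz.
80 Hz mod fs = 36 Hz.
36 Hz > fs/2 = 22 Hz, folds to fs − 36 Hz = 8 Hz.
100 Hz mod fs = 12 Hz.
12 Hz ≤ fs/2 = 22 Hz, appears at 12 Hz.
76 Hz mod fs = 32 Hz.
32 Hz > fs/2 = 22 Hz, folds to fs − 32 Hz = 12 Hz.
64 Hz mod fs = 20 Hz.
20 Hz ≤ fs/2 = 22 Hz, appears at 20 Hz.
76 Hz and 100 Hz both map to 12 Hz.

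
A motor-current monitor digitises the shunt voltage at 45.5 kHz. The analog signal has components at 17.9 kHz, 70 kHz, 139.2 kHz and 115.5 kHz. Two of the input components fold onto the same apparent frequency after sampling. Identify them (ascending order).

70 kHz, 115.5 kHz

fs/2 = 22.75 kHz.
17.9 kHz ≤ fs/2 = 22.75 kHz, passes unchanged.
70 kHz mod fs = 24.5 kHz.
24.5 kHz > fs/2 = 22.75 kHz, folds to fs − 24.5 kHz = 21 kHz.
139.2 kHz mod fs = 2.7 kHz.
2.7 kHz ≤ fs/2 = 22.75 kHz, appears at 2.7 kHz.
115.5 kHz mod fs = 24.5 kHz.
24.5 kHz > fs/2 = 22.75 kHz, folds to fs − 24.5 kHz = 21 kHz.
70 kHz and 115.5 kHz both map to 21 kHz.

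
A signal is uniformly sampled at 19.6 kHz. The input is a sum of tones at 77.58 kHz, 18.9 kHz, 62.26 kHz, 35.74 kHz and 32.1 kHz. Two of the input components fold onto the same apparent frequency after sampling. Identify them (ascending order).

fs/2 = 9.8 kHz.
77.58 kHz mod fs = 18.78 kHz.
18.78 kHz > fs/2 = 9.8 kHz, folds to fs − 18.78 kHz = 0.82 kHz.
18.9 kHz > fs/2 = 9.8 kHz, folds to fs − 18.9 kHz = 0.7 kHz.
62.26 kHz mod fs = 3.46 kHz.
3.46 kHz ≤ fs/2 = 9.8 kHz, appears at 3.46 kHz.
35.74 kHz mod fs = 16.14 kHz.
16.14 kHz > fs/2 = 9.8 kHz, folds to fs − 16.14 kHz = 3.46 kHz.
32.1 kHz mod fs = 12.5 kHz.
12.5 kHz > fs/2 = 9.8 kHz, folds to fs − 12.5 kHz = 7.1 kHz.
35.74 kHz and 62.26 kHz both map to 3.46 kHz.

35.74 kHz, 62.26 kHz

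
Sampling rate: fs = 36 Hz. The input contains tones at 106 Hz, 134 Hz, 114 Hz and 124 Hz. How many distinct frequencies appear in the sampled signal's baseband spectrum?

4

fs/2 = 18 Hz.
106 Hz mod fs = 34 Hz.
34 Hz > fs/2 = 18 Hz, folds to fs − 34 Hz = 2 Hz.
134 Hz mod fs = 26 Hz.
26 Hz > fs/2 = 18 Hz, folds to fs − 26 Hz = 10 Hz.
114 Hz mod fs = 6 Hz.
6 Hz ≤ fs/2 = 18 Hz, appears at 6 Hz.
124 Hz mod fs = 16 Hz.
16 Hz ≤ fs/2 = 18 Hz, appears at 16 Hz.
Distinct values: {2 Hz, 6 Hz, 10 Hz, 16 Hz} → 4.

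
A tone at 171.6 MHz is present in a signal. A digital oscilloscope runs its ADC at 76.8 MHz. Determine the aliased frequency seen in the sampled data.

18 MHz

171.6 MHz mod fs = 18 MHz.
18 MHz ≤ fs/2 = 38.4 MHz, appears at 18 MHz.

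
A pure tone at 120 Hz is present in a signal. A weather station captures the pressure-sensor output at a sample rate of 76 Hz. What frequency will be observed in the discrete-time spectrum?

120 Hz mod fs = 44 Hz.
44 Hz > fs/2 = 38 Hz, folds to fs − 44 Hz = 32 Hz.

32 Hz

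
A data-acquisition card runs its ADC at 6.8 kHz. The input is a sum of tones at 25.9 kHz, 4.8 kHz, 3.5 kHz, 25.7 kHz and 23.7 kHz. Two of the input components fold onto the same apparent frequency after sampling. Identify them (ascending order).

3.5 kHz, 23.7 kHz

fs/2 = 3.4 kHz.
25.9 kHz mod fs = 5.5 kHz.
5.5 kHz > fs/2 = 3.4 kHz, folds to fs − 5.5 kHz = 1.3 kHz.
4.8 kHz > fs/2 = 3.4 kHz, folds to fs − 4.8 kHz = 2 kHz.
3.5 kHz > fs/2 = 3.4 kHz, folds to fs − 3.5 kHz = 3.3 kHz.
25.7 kHz mod fs = 5.3 kHz.
5.3 kHz > fs/2 = 3.4 kHz, folds to fs − 5.3 kHz = 1.5 kHz.
23.7 kHz mod fs = 3.3 kHz.
3.3 kHz ≤ fs/2 = 3.4 kHz, appears at 3.3 kHz.
3.5 kHz and 23.7 kHz both map to 3.3 kHz.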